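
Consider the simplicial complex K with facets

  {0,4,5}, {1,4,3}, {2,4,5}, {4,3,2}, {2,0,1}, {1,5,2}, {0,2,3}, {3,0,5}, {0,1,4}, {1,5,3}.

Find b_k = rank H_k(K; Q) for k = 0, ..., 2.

b_0 = 1, b_1 = 0, b_2 = 0.

Order the vertices as 0 < 1 < 2 < 3 < 4 < 5. Listing each simplex with vertices in this order, K has dimension 2 with simplices:

  0-simplices (6): [0], [1], [2], [3], [4], [5]
  1-simplices (15): [0,1], [0,2], [0,3], [0,4], [0,5], [1,2], [1,3], [1,4], [1,5], [2,3], [2,4], [2,5], [3,4], [3,5], [4,5]
  2-simplices (10): [0,1,2], [0,1,4], [0,2,3], [0,3,5], [0,4,5], [1,2,5], [1,3,4], [1,3,5], [2,3,4], [2,4,5]

so the chain groups are C_0 ≅ Z^6, C_1 ≅ Z^15, C_2 ≅ Z^10.

Boundary ∂_1: C_1 → C_0 is given by ∂[p,q] = [q] − [p]. For instance
  ∂[0,1] = [1] − [0].
As a 6×15 matrix over Z this has rank 5, with invariant factors (1,1,1,1,1).

∂_2: C_2 → C_1 maps a triangle to the signed sum of its edges. For instance
  ∂[1,3,5] = [3,5] − [1,5] + [1,3],
  ∂[0,1,4] = [1,4] − [0,4] + [0,1].
The resulting 15×10 matrix has rank 10, and its Smith normal form has invariant factors (1,1,1,1,1,1,1,1,1,2).

Computing H_k = (kernel of ∂_k) / (image of ∂_{k+1}):

  H_0: rank C_0 − rank ∂_1 = 6 − 5 = 1, and the invariant factors of ∂_1 are all 1, so H_0 ≅ Z.
  H_1: rank ker ∂_1 − rank ∂_2 = (15 − 5) − 10 = 0, and ∂_2 has invariant factor 2 > 1, so H_1 ≅ Z/2.
  H_2: rank ker ∂_2 − rank ∂_3 = (10 − 10) − 0 = 0, and there is no ∂_3, so H_2 ≅ 0.

As a check, the Euler characteristic is 6 − 15 + 10 = 1, which agrees with 1 − 0 + 0 = 1.

Hence the Betti numbers are b_0 = 1, b_1 = 0, b_2 = 0.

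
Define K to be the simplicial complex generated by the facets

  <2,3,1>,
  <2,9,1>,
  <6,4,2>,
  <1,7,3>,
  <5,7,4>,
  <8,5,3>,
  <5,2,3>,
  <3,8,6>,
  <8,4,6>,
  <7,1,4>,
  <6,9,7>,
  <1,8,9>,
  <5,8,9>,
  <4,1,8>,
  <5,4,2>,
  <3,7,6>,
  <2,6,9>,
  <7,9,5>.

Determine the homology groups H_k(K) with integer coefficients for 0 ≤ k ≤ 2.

We work with the vertex ordering 1 < 2 < 3 < 4 < 5 < 6 < 7 < 8 < 9. The simplices of K, each written with vertices in increasing order, are:

  0-simplices (9): [1], [2], [3], [4], [5], [6], [7], [8], [9]
  1-simplices (27): (27 of them)
  2-simplices (18): [1,2,3], [1,2,9], [1,3,7], [1,4,7], [1,4,8], [1,8,9], [2,3,5], [2,4,5], [2,4,6], [2,6,9], [3,5,8], [3,6,7], [3,6,8], [4,5,7], [4,6,8], [5,7,9], [5,8,9], [6,7,9]

giving chain groups C_0 ≅ Z^9, C_1 ≅ Z^27, C_2 ≅ Z^18.

The boundary map ∂_1: C_1 → C_0 maps an edge to its endpoints' difference, ∂[p,q] = q − p.
The resulting 9×27 matrix has rank 8, and its Smith normal form has invariant factors (1,1,1,1,1,1,1,1).

Boundary ∂_2: C_2 → C_1 sends each 2-simplex [p,q,r] to [q,r] − [p,r] + [p,q]. For instance
  ∂[1,4,7] = [4,7] − [1,7] + [1,4],
  ∂[2,6,9] = [6,9] − [2,9] + [2,6].
As a 27×18 matrix over Z this has rank 17, with invariant factors (1,1,1,1,1,1,1,1,1,1,1,1,1,1,1,1,1).

Now H_k = ker ∂_k / im ∂_{k+1}, so:

  H_0: rank C_0 − rank ∂_1 = 9 − 8 = 1, and the invariant factors of ∂_1 are all 1, so H_0 = Z.
  H_1: rank ker ∂_1 − rank ∂_2 = (27 − 8) − 17 = 2, and the invariant factors of ∂_2 are all 1, so H_1 = Z^2.
  H_2: rank ker ∂_2 − rank ∂_3 = (18 − 17) − 0 = 1, and there is no ∂_3, so H_2 = Z.

(K is a triangulation of the torus T^2.)

H_0 ≅ Z,  H_1 ≅ Z^2,  H_2 ≅ Z.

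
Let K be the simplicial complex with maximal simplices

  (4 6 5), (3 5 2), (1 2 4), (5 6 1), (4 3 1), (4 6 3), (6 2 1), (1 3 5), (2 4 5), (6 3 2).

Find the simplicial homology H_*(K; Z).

H_0 ≅ Z,  H_1 ≅ Z/2,  H_2 = 0.

We work with the vertex ordering 1 < 2 < 3 < 4 < 5 < 6. The simplices of K, each written with vertices in increasing order, are:

  0-simplices (6): [1], [2], [3], [4], [5], [6]
  1-simplices (15): [1,2], [1,3], [1,4], [1,5], [1,6], [2,3], [2,4], [2,5], [2,6], [3,4], [3,5], [3,6], [4,5], [4,6], [5,6]
  2-simplices (10): [1,2,4], [1,2,6], [1,3,4], [1,3,5], [1,5,6], [2,3,5], [2,3,6], [2,4,5], [3,4,6], [4,5,6]

so the chain groups are C_0 ≅ Z^6, C_1 ≅ Z^15, C_2 ≅ Z^10.

Boundary ∂_1: C_1 → C_0 is given by ∂[p,q] = [q] − [p]. For instance
  ∂[3,4] = [4] − [3].
The resulting 6×15 matrix has rank 5, and its Smith normal form has invariant factors (1,1,1,1,1).

Boundary ∂_2: C_2 → C_1 sends each 2-simplex [p,q,r] to [q,r] − [p,r] + [p,q]. For instance
  ∂[4,5,6] = [5,6] − [4,6] + [4,5],
  ∂[1,2,6] = [2,6] − [1,6] + [1,2].
As a 15×10 matrix over Z this has rank 10, with invariant factors (1,1,1,1,1,1,1,1,1,2).

Computing H_k = (kernel of ∂_k) / (image of ∂_{k+1}):

  H_0: rank C_0 − rank ∂_1 = 6 − 5 = 1, and the invariant factors of ∂_1 are all 1, so H_0 ≅ Z.
  H_1: rank ker ∂_1 − rank ∂_2 = (15 − 5) − 10 = 0, and ∂_2 has invariant factor 2 > 1, so H_1 ≅ Z/2.
  H_2: rank ker ∂_2 − rank ∂_3 = (10 − 10) − 0 = 0, and there is no ∂_3, so H_2 ≅ 0.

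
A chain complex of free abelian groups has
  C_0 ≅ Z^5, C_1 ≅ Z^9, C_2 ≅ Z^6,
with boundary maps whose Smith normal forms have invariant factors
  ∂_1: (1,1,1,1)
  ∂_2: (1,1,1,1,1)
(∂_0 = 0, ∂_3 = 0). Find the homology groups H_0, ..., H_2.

H_0 = Z,  H_1 = 0,  H_2 = Z.

H_0: b_0 = 5 − 0 − 4 = 1; torsion from ∂_1 factors > 1: none. So H_0 = Z.
H_1: b_1 = 9 − 4 − 5 = 0; torsion from ∂_2 factors > 1: none. So H_1 = 0.
H_2: b_2 = 6 − 5 − 0 = 1; torsion from ∂_3 factors > 1: none. So H_2 = Z.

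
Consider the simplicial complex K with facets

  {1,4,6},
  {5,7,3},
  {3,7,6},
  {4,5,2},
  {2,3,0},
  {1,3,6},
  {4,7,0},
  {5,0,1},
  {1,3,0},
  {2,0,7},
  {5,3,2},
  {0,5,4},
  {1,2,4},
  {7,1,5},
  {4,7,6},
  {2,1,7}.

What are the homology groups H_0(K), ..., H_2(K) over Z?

H_0 ≅ Z,  H_1 ≅ Z^2,  H_2 ≅ Z.

We work with the vertex ordering 0 < 1 < 2 < 3 < 4 < 5 < 6 < 7. The simplices of K, each written with vertices in increasing order, are:

  0-simplices (8): [0], [1], [2], [3], [4], [5], [6], [7]
  1-simplices (24): (24 of them)
  2-simplices (16): [0,1,3], [0,1,5], [0,2,3], [0,2,7], [0,4,5], [0,4,7], [1,2,4], [1,2,7], [1,3,6], [1,4,6], [1,5,7], [2,3,5], [2,4,5], [3,5,7], [3,6,7], [4,6,7]

giving chain groups C_0 ≅ Z^8, C_1 ≅ Z^24, C_2 ≅ Z^16.

The boundary map ∂_1: C_1 → C_0 maps an edge to its endpoints' difference, ∂[p,q] = q − p. For instance
  ∂[3,7] = [7] − [3].
This gives a 8×24 integer matrix of rank 7; reducing to Smith normal form yields diagonal entries (1,1,1,1,1,1,1).

∂_2: C_2 → C_1 sends each 2-simplex [p,q,r] to [q,r] − [p,r] + [p,q]. For instance
  ∂[1,4,6] = [4,6] − [1,6] + [1,4],
  ∂[0,4,7] = [4,7] − [0,7] + [0,4].
The resulting 24×16 matrix has rank 15, and its Smith normal form has invariant factors (1,1,1,1,1,1,1,1,1,1,1,1,1,1,1).

Reading off H_k = ker ∂_k / im ∂_{k+1}:

  H_0: rank C_0 − rank ∂_1 = 8 − 7 = 1, and the invariant factors of ∂_1 are all 1, so H_0 = Z.
  H_1: rank ker ∂_1 − rank ∂_2 = (24 − 7) − 15 = 2, and the invariant factors of ∂_2 are all 1, so H_1 = Z^2.
  H_2: rank ker ∂_2 − rank ∂_3 = (16 − 15) − 0 = 1, and there is no ∂_3, so H_2 = Z.

As a check, the Euler characteristic is 8 − 24 + 16 = 0, which agrees with 1 − 2 + 1 = 0.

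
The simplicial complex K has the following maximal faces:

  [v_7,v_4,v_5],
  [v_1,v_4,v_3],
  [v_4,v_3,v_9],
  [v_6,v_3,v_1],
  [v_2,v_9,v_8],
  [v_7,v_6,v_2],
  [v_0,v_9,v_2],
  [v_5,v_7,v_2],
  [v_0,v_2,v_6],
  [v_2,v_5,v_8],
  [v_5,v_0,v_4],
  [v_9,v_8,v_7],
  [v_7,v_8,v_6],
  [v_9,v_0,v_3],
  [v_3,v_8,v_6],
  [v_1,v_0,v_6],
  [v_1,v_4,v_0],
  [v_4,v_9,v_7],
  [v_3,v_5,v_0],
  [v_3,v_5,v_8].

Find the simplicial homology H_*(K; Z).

H_0 = Z,  H_1 = Z ⊕ Z/2Z,  H_2 = 0.

Fix the vertex order v_0 < v_1 < v_2 < v_3 < v_4 < v_5 < v_6 < v_7 < v_8 < v_9 and write every simplex with vertices in increasing order. Then dim K = 2 and the simplices of K are:

  0-simplices (10): [v_0], [v_1], [v_2], [v_3], [v_4], [v_5], [v_6], [v_7], [v_8], [v_9]
  1-simplices (30): (30 of them)
  2-simplices (20): (20 of them)

Hence C_0 ≅ Z^10, C_1 ≅ Z^30, C_2 ≅ Z^20.

The boundary map ∂_1: C_1 → C_0 is given by ∂[p,q] = [q] − [p]. For instance
  ∂[v_4,v_7] = [v_7] − [v_4].
The 10×30 boundary matrix has rank 9 and Smith normal form diag(1,1,1,1,1,1,1,1,1).

The boundary map ∂_2: C_2 → C_1 acts by ∂[p,q,r] = [q,r] − [p,r] + [p,q]. For instance
  ∂[v_2,v_6,v_7] = [v_6,v_7] − [v_2,v_7] + [v_2,v_6],
  ∂[v_6,v_7,v_8] = [v_7,v_8] − [v_6,v_8] + [v_6,v_7].
The 30×20 boundary matrix has rank 20 and Smith normal form diag(1,1,1,1,1,1,1,1,1,1,1,1,1,1,1,1,1,1,1,2).

Reading off H_k = ker ∂_k / im ∂_{k+1}:

  H_0: rank C_0 − rank ∂_1 = 10 − 9 = 1, and the invariant factors of ∂_1 are all 1, so H_0 = Z.
  H_1: rank ker ∂_1 − rank ∂_2 = (30 − 9) − 20 = 1, and ∂_2 has invariant factor 2 > 1, so H_1 = Z ⊕ Z/2Z.
  H_2: rank ker ∂_2 − rank ∂_3 = (20 − 20) − 0 = 0, and there is no ∂_3, so H_2 = 0.

As a check, the Euler characteristic is 10 − 30 + 20 = 0, which agrees with 1 − 1 + 0 = 0.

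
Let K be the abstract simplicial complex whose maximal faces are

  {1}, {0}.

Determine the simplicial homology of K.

H_0 = Z^2.

Take the total order 0 < 1 on the vertex set. Then K (dimension 0) consists of the simplices:

  0-simplices (2): [0], [1]

Hence C_0 ≅ Z^2.

Computing H_k = (kernel of ∂_k) / (image of ∂_{k+1}):

  H_0: rank C_0 − rank ∂_1 = 2 − 0 = 2, and there is no ∂_1, so H_0 ≅ Z^2.

(K is a triangulation of a set of 2 points.)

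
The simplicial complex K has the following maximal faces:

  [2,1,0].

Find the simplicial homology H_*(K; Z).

We work with the vertex ordering 0 < 1 < 2. The simplices of K, each written with vertices in increasing order, are:

  0-simplices (3): [0], [1], [2]
  1-simplices (3): [0,1], [0,2], [1,2]
  2-simplices (1): [0,1,2]

giving chain groups C_0 ≅ Z^3, C_1 ≅ Z^3, C_2 ≅ Z^1.

The boundary map ∂_1: C_1 → C_0 maps an edge to its endpoints' difference, ∂[p,q] = q − p. For instance
  ∂[0,2] = [2] − [0].
This gives a 3×3 integer matrix of rank 2; reducing to Smith normal form yields diagonal entries (1,1).

∂_2: C_2 → C_1 sends each 2-simplex [p,q,r] to [q,r] − [p,r] + [p,q]. For instance
  ∂[0,1,2] = [1,2] − [0,2] + [0,1].
As a 3×1 matrix over Z this has rank 1, with invariant factors (1).

From H_k ≅ ker(∂_k) / im(∂_{k+1}) we obtain:

  H_0: rank C_0 − rank ∂_1 = 3 − 2 = 1, and the invariant factors of ∂_1 are all 1, so H_0 = Z.
  H_1: rank ker ∂_1 − rank ∂_2 = (3 − 2) − 1 = 0, and the invariant factors of ∂_2 are all 1, so H_1 = 0.
  H_2: rank ker ∂_2 − rank ∂_3 = (1 − 1) − 0 = 0, and there is no ∂_3, so H_2 = 0.

As a check, the Euler characteristic is 3 − 3 + 1 = 1, which agrees with 1 − 0 + 0 = 1.

H_0 ≅ Z,  H_1 = 0,  H_2 = 0.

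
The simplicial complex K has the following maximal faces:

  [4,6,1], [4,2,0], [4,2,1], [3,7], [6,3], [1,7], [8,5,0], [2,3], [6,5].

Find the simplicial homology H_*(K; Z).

H_0 ≅ Z,  H_1 ≅ Z^3,  H_2 = 0.

K has 9 vertices, 15 edges, 4 triangles.
rank ∂_0 = 0, rank ∂_1 = 8 ⇒ b_0 = 9 − 0 − 8 = 1; all invariant factors of ∂_1 are 1 so no torsion. So H_0 ≅ Z.
rank ∂_1 = 8, rank ∂_2 = 4 ⇒ b_1 = 15 − 8 − 4 = 3; all invariant factors of ∂_2 are 1 so no torsion. So H_1 ≅ Z^3.
rank ∂_2 = 4, rank ∂_3 = 0 ⇒ b_2 = 4 − 4 − 0 = 0. So H_2 ≅ 0.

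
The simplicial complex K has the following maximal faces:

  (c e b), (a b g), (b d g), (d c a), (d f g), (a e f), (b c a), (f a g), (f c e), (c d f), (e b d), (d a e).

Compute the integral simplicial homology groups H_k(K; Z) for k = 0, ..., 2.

H_0 ≅ Z,  H_1 ≅ Z/2Z,  H_2 = 0.

K has 7 vertices, 18 edges, 12 triangles.
rank ∂_0 = 0, rank ∂_1 = 6 ⇒ b_0 = 7 − 0 − 6 = 1; all invariant factors of ∂_1 are 1 so no torsion. So H_0 ≅ Z.
rank ∂_1 = 6, rank ∂_2 = 12 ⇒ b_1 = 18 − 6 − 12 = 0; ∂_2 has invariant factor(s) [2] giving torsion. So H_1 ≅ Z/2Z.
rank ∂_2 = 12, rank ∂_3 = 0 ⇒ b_2 = 12 − 12 − 0 = 0. So H_2 ≅ 0.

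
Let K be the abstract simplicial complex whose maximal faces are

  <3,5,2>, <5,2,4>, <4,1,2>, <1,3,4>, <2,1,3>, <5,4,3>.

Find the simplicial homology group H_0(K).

We work with the vertex ordering 1 < 2 < 3 < 4 < 5. The simplices of K, each written with vertices in increasing order, are:

  0-simplices (5): [1], [2], [3], [4], [5]
  1-simplices (9): [1,2], [1,3], [1,4], [2,3], [2,4], [2,5], [3,4], [3,5], [4,5]
  2-simplices (6): [1,2,3], [1,2,4], [1,3,4], [2,3,5], [2,4,5], [3,4,5]

so the chain groups are C_0 ≅ Z^5, C_1 ≅ Z^9, C_2 ≅ Z^6.

Boundary ∂_1: C_1 → C_0 maps an edge to its endpoints' difference, ∂[p,q] = q − p.
The resulting 5×9 matrix has rank 4, and its Smith normal form has invariant factors (1,1,1,1).

Boundary ∂_2: C_2 → C_1 acts by ∂[p,q,r] = [q,r] − [p,r] + [p,q]. For instance
  ∂[1,2,4] = [2,4] − [1,4] + [1,2],
  ∂[1,3,4] = [3,4] − [1,4] + [1,3].
The 9×6 boundary matrix has rank 5 and Smith normal form diag(1,1,1,1,1).

Reading off H_k = ker ∂_k / im ∂_{k+1}:

  H_0: rank C_0 − rank ∂_1 = 5 − 4 = 1, and the invariant factors of ∂_1 are all 1, so H_0 = Z.

H_0 = Z.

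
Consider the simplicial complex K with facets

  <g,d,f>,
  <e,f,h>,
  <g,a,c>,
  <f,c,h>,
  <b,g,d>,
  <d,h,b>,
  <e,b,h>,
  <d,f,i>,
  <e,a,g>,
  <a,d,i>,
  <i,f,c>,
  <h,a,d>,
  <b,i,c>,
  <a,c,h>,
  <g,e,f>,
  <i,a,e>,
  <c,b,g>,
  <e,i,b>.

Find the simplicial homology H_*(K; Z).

H_0 = Z,  H_1 = Z^2,  H_2 = Z.

We work with the vertex ordering a < b < c < d < e < f < g < h < i. The simplices of K, each written with vertices in increasing order, are:

  0-simplices (9): a, b, c, d, e, f, g, h, i
  1-simplices (27): ac, ad, ae, ag, ah, ai, bc, bd, be, bg, bh, bi, cf, cg, ch, ci, df, dg, dh, di, ef, eg, eh, ei, fg, fh, fi
  2-simplices (18): acg, ach, adh, adi, aeg, aei, bcg, bci, bdg, bdh, beh, bei, cfh, cfi, dfg, dfi, efg, efh

Hence C_0 ≅ Z^9, C_1 ≅ Z^27, C_2 ≅ Z^18.

The boundary map ∂_1: C_1 → C_0 sends each edge [p,q] (with p < q) to q − p. For instance
  ∂dh = h − d.
This gives a 9×27 integer matrix of rank 8; reducing to Smith normal form yields diagonal entries (1,1,1,1,1,1,1,1).

Boundary ∂_2: C_2 → C_1 maps a triangle to the signed sum of its edges. For instance
  ∂beh = eh − bh + be,
  ∂cfh = fh − ch + cf.
This gives a 27×18 integer matrix of rank 17; reducing to Smith normal form yields diagonal entries (1,1,1,1,1,1,1,1,1,1,1,1,1,1,1,1,1).

Computing H_k = (kernel of ∂_k) / (image of ∂_{k+1}):

  H_0: rank C_0 − rank ∂_1 = 9 − 8 = 1, and the invariant factors of ∂_1 are all 1, so H_0 = Z.
  H_1: rank ker ∂_1 − rank ∂_2 = (27 − 8) − 17 = 2, and the invariant factors of ∂_2 are all 1, so H_1 = Z^2.
  H_2: rank ker ∂_2 − rank ∂_3 = (18 − 17) − 0 = 1, and there is no ∂_3, so H_2 = Z.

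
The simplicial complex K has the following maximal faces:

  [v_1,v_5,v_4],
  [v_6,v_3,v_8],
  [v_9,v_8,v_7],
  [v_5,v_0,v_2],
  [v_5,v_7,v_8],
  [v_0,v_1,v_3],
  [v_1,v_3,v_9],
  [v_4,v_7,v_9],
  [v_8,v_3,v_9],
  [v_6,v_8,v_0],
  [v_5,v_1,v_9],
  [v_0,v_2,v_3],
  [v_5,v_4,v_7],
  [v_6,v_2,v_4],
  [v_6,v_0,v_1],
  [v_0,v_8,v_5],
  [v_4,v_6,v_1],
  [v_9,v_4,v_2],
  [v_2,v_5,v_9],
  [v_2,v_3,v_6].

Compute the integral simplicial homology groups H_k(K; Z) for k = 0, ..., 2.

Fix the vertex order v_0 < v_1 < v_2 < v_3 < v_4 < v_5 < v_6 < v_7 < v_8 < v_9 and write every simplex with vertices in increasing order. Then dim K = 2 and the simplices of K are:

  0-simplices (10): [v_0], [v_1], [v_2], [v_3], [v_4], [v_5], [v_6], [v_7], [v_8], [v_9]
  1-simplices (30): (30 of them)
  2-simplices (20): (20 of them)

giving chain groups C_0 ≅ Z^10, C_1 ≅ Z^30, C_2 ≅ Z^20.

Boundary ∂_1: C_1 → C_0 is given by ∂[p,q] = [q] − [p]. For instance
  ∂[v_2,v_3] = [v_3] − [v_2].
This gives a 10×30 integer matrix of rank 9; reducing to Smith normal form yields diagonal entries (1,1,1,1,1,1,1,1,1).

Boundary ∂_2: C_2 → C_1 acts by ∂[p,q,r] = [q,r] − [p,r] + [p,q]. For instance
  ∂[v_7,v_8,v_9] = [v_8,v_9] − [v_7,v_9] + [v_7,v_8],
  ∂[v_0,v_5,v_8] = [v_5,v_8] − [v_0,v_8] + [v_0,v_5].
The resulting 30×20 matrix has rank 20, and its Smith normal form has invariant factors (1,1,1,1,1,1,1,1,1,1,1,1,1,1,1,1,1,1,1,2).

From H_k ≅ ker(∂_k) / im(∂_{k+1}) we obtain:

  H_0: rank C_0 − rank ∂_1 = 10 − 9 = 1, and the invariant factors of ∂_1 are all 1, so H_0 = Z.
  H_1: rank ker ∂_1 − rank ∂_2 = (30 − 9) − 20 = 1, and ∂_2 has invariant factor 2 > 1, so H_1 = Z ⊕ Z/2Z.
  H_2: rank ker ∂_2 − rank ∂_3 = (20 − 20) − 0 = 0, and there is no ∂_3, so H_2 = 0.

As a check, the Euler characteristic is 10 − 30 + 20 = 0, which agrees with 1 − 1 + 0 = 0.
(K is a triangulation of the Klein bottle.)

H_0 = Z,  H_1 = Z ⊕ Z/2Z,  H_2 = 0.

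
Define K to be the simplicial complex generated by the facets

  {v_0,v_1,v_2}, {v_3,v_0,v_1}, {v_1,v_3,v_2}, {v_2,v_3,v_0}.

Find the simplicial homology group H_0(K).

H_0 = Z.

Fix the vertex order v_0 < v_1 < v_2 < v_3 and write every simplex with vertices in increasing order. Then dim K = 2 and the simplices of K are:

  0-simplices (4): [v_0], [v_1], [v_2], [v_3]
  1-simplices (6): [v_0,v_1], [v_0,v_2], [v_0,v_3], [v_1,v_2], [v_1,v_3], [v_2,v_3]
  2-simplices (4): [v_0,v_1,v_2], [v_0,v_1,v_3], [v_0,v_2,v_3], [v_1,v_2,v_3]

giving chain groups C_0 ≅ Z^4, C_1 ≅ Z^6, C_2 ≅ Z^4.

The boundary map ∂_1: C_1 → C_0 is given by ∂[p,q] = [q] − [p].
As a 4×6 matrix over Z this has rank 3, with invariant factors (1,1,1).

∂_2: C_2 → C_1 acts by ∂[p,q,r] = [q,r] − [p,r] + [p,q]. For instance
  ∂[v_0,v_2,v_3] = [v_2,v_3] − [v_0,v_3] + [v_0,v_2],
  ∂[v_0,v_1,v_3] = [v_1,v_3] − [v_0,v_3] + [v_0,v_1].
The 6×4 boundary matrix has rank 3 and Smith normal form diag(1,1,1).

Now H_k = ker ∂_k / im ∂_{k+1}, so:

  H_0: rank C_0 − rank ∂_1 = 4 − 3 = 1, and the invariant factors of ∂_1 are all 1, so H_0 ≅ Z.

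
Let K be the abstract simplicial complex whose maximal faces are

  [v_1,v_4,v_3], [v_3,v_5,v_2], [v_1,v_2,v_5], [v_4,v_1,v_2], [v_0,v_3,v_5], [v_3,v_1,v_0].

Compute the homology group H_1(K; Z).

H_1 ≅ Z.

Order the vertices as v_0 < v_1 < v_2 < v_3 < v_4 < v_5. Listing each simplex with vertices in this order, K has dimension 2 with simplices:

  0-simplices (6): [v_0], [v_1], [v_2], [v_3], [v_4], [v_5]
  1-simplices (12): [v_0,v_1], [v_0,v_3], [v_0,v_5], [v_1,v_2], [v_1,v_3], [v_1,v_4], [v_1,v_5], [v_2,v_3], [v_2,v_4], [v_2,v_5], [v_3,v_4], [v_3,v_5]
  2-simplices (6): [v_0,v_1,v_3], [v_0,v_3,v_5], [v_1,v_2,v_4], [v_1,v_2,v_5], [v_1,v_3,v_4], [v_2,v_3,v_5]

so the chain groups are C_0 ≅ Z^6, C_1 ≅ Z^12, C_2 ≅ Z^6.

The boundary map ∂_1: C_1 → C_0 sends each edge [p,q] (with p < q) to q − p. For instance
  ∂[v_1,v_3] = [v_3] − [v_1].
The 6×12 boundary matrix has rank 5 and Smith normal form diag(1,1,1,1,1).

∂_2: C_2 → C_1 maps a triangle to the signed sum of its edges. For instance
  ∂[v_0,v_3,v_5] = [v_3,v_5] − [v_0,v_5] + [v_0,v_3],
  ∂[v_2,v_3,v_5] = [v_3,v_5] − [v_2,v_5] + [v_2,v_3].
As a 12×6 matrix over Z this has rank 6, with invariant factors (1,1,1,1,1,1).

Now H_k = ker ∂_k / im ∂_{k+1}, so:

  H_1: rank ker ∂_1 − rank ∂_2 = (12 − 5) − 6 = 1, and the invariant factors of ∂_2 are all 1, so H_1 ≅ Z.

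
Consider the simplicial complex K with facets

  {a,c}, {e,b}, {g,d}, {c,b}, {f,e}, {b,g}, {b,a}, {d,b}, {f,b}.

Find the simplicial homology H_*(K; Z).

H_0 ≅ Z,  H_1 ≅ Z^3.

Fix the vertex order a < b < c < d < e < f < g and write every simplex with vertices in increasing order. Then dim K = 1 and the simplices of K are:

  0-simplices (7): a, b, c, d, e, f, g
  1-simplices (9): ab, ac, bc, bd, be, bf, bg, dg, ef

Hence C_0 ≅ Z^7, C_1 ≅ Z^9.

∂_1: C_1 → C_0 is given by ∂[p,q] = [q] − [p].
This gives a 7×9 integer matrix of rank 6; reducing to Smith normal form yields diagonal entries (1,1,1,1,1,1).

Reading off H_k = ker ∂_k / im ∂_{k+1}:

  H_0: rank C_0 − rank ∂_1 = 7 − 6 = 1, and the invariant factors of ∂_1 are all 1, so H_0 ≅ Z.
  H_1: rank ker ∂_1 − rank ∂_2 = (9 − 6) − 0 = 3, and there is no ∂_2, so H_1 ≅ Z^3.

As a check, the Euler characteristic is 7 − 9 = -2, which agrees with 1 − 3 = -2.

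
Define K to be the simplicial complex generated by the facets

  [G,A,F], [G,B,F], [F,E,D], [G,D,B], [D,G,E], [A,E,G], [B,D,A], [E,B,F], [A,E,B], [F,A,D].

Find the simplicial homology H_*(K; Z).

H_0 ≅ Z,  H_1 ≅ Z/2Z,  H_2 = 0.

Fix the vertex order A < B < D < E < F < G and write every simplex with vertices in increasing order. Then dim K = 2 and the simplices of K are:

  0-simplices (6): A, B, D, E, F, G
  1-simplices (15): AB, AD, AE, AF, AG, BD, BE, BF, BG, DE, DF, DG, EF, EG, FG
  2-simplices (10): ABD, ABE, ADF, AEG, AFG, BDG, BEF, BFG, DEF, DEG

Hence C_0 ≅ Z^6, C_1 ≅ Z^15, C_2 ≅ Z^10.

The boundary map ∂_1: C_1 → C_0 maps an edge to its endpoints' difference, ∂[p,q] = q − p. For instance
  ∂DG = G − D.
The 6×15 boundary matrix has rank 5 and Smith normal form diag(1,1,1,1,1).

∂_2: C_2 → C_1 maps a triangle to the signed sum of its edges. For instance
  ∂AFG = FG − AG + AF,
  ∂BFG = FG − BG + BF.
As a 15×10 matrix over Z this has rank 10, with invariant factors (1,1,1,1,1,1,1,1,1,2).

Reading off H_k = ker ∂_k / im ∂_{k+1}:

  H_0: rank C_0 − rank ∂_1 = 6 − 5 = 1, and the invariant factors of ∂_1 are all 1, so H_0 = Z.
  H_1: rank ker ∂_1 − rank ∂_2 = (15 − 5) − 10 = 0, and ∂_2 has invariant factor 2 > 1, so H_1 = Z/2Z.
  H_2: rank ker ∂_2 − rank ∂_3 = (10 − 10) − 0 = 0, and there is no ∂_3, so H_2 = 0.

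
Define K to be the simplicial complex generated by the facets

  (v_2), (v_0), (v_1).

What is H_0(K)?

H_0 ≅ Z^3.

Take the total order v_0 < v_1 < v_2 on the vertex set. Then K (dimension 0) consists of the simplices:

  0-simplices (3): [v_0], [v_1], [v_2]

Hence C_0 ≅ Z^3.

From H_k ≅ ker(∂_k) / im(∂_{k+1}) we obtain:

  H_0: rank C_0 − rank ∂_1 = 3 − 0 = 3, and there is no ∂_1, so H_0 ≅ Z^3.

(K is a triangulation of a set of 3 points.)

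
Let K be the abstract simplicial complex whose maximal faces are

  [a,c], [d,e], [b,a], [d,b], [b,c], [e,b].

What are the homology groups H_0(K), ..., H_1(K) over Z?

Fix the vertex order a < b < c < d < e and write every simplex with vertices in increasing order. Then dim K = 1 and the simplices of K are:

  0-simplices (5): a, b, c, d, e
  1-simplices (6): ab, ac, bc, bd, be, de

Hence C_0 ≅ Z^5, C_1 ≅ Z^6.

The boundary map ∂_1: C_1 → C_0 maps an edge to its endpoints' difference, ∂[p,q] = q − p.
The 5×6 boundary matrix has rank 4 and Smith normal form diag(1,1,1,1).

Computing H_k = (kernel of ∂_k) / (image of ∂_{k+1}):

  H_0: rank C_0 − rank ∂_1 = 5 − 4 = 1, and the invariant factors of ∂_1 are all 1, so H_0 ≅ Z.
  H_1: rank ker ∂_1 − rank ∂_2 = (6 − 4) − 0 = 2, and there is no ∂_2, so H_1 ≅ Z^2.

As a check, the Euler characteristic is 5 − 6 = -1, which agrees with 1 − 2 = -1.

H_0 ≅ Z,  H_1 ≅ Z^2.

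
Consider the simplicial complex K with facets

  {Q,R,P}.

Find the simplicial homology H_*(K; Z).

H_0 = Z,  H_1 = 0,  H_2 = 0.

Fix the vertex order P < Q < R and write every simplex with vertices in increasing order. Then dim K = 2 and the simplices of K are:

  0-simplices (3): P, Q, R
  1-simplices (3): PQ, PR, QR
  2-simplices (1): PQR

giving chain groups C_0 ≅ Z^3, C_1 ≅ Z^3, C_2 ≅ Z^1.

The boundary map ∂_1: C_1 → C_0 sends each edge [p,q] (with p < q) to q − p. For instance
  ∂PR = R − P.
As a 3×3 matrix over Z this has rank 2, with invariant factors (1,1).

Boundary ∂_2: C_2 → C_1 acts by ∂[p,q,r] = [q,r] − [p,r] + [p,q]. For instance
  ∂PQR = QR − PR + PQ.
This gives a 3×1 integer matrix of rank 1; reducing to Smith normal form yields diagonal entries (1).

Now H_k = ker ∂_k / im ∂_{k+1}, so:

  H_0: rank C_0 − rank ∂_1 = 3 − 2 = 1, and the invariant factors of ∂_1 are all 1, so H_0 = Z.
  H_1: rank ker ∂_1 − rank ∂_2 = (3 − 2) − 1 = 0, and the invariant factors of ∂_2 are all 1, so H_1 = 0.
  H_2: rank ker ∂_2 − rank ∂_3 = (1 − 1) − 0 = 0, and there is no ∂_3, so H_2 = 0.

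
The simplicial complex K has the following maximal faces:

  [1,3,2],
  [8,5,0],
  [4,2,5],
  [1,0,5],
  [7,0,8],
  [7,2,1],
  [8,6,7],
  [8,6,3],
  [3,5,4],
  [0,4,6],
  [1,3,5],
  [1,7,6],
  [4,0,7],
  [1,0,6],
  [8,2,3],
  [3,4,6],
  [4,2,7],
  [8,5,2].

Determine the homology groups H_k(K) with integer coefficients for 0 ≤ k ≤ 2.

Take the total order 0 < 1 < 2 < 3 < 4 < 5 < 6 < 7 < 8 on the vertex set. Then K (dimension 2) consists of the simplices:

  0-simplices (9): [0], [1], [2], [3], [4], [5], [6], [7], [8]
  1-simplices (27): (27 of them)
  2-simplices (18): [0,1,5], [0,1,6], [0,4,6], [0,4,7], [0,5,8], [0,7,8], [1,2,3], [1,2,7], [1,3,5], [1,6,7], [2,3,8], [2,4,5], [2,4,7], [2,5,8], [3,4,5], [3,4,6], [3,6,8], [6,7,8]

so the chain groups are C_0 ≅ Z^9, C_1 ≅ Z^27, C_2 ≅ Z^18.

∂_1: C_1 → C_0 sends each edge [p,q] (with p < q) to q − p. For instance
  ∂[6,8] = [8] − [6].
As a 9×27 matrix over Z this has rank 8, with invariant factors (1,1,1,1,1,1,1,1).

Boundary ∂_2: C_2 → C_1 acts by ∂[p,q,r] = [q,r] − [p,r] + [p,q]. For instance
  ∂[0,1,6] = [1,6] − [0,6] + [0,1],
  ∂[2,3,8] = [3,8] − [2,8] + [2,3].
This gives a 27×18 integer matrix of rank 18; reducing to Smith normal form yields diagonal entries (1,1,1,1,1,1,1,1,1,1,1,1,1,1,1,1,1,2).

Reading off H_k = ker ∂_k / im ∂_{k+1}:

  H_0: rank C_0 − rank ∂_1 = 9 − 8 = 1, and the invariant factors of ∂_1 are all 1, so H_0 ≅ Z.
  H_1: rank ker ∂_1 − rank ∂_2 = (27 − 8) − 18 = 1, and ∂_2 has invariant factor 2 > 1, so H_1 ≅ Z ⊕ Z/2.
  H_2: rank ker ∂_2 − rank ∂_3 = (18 − 18) − 0 = 0, and there is no ∂_3, so H_2 ≅ 0.

As a check, the Euler characteristic is 9 − 27 + 18 = 0, which agrees with 1 − 1 + 0 = 0.

H_0 ≅ Z,  H_1 ≅ Z ⊕ Z/2,  H_2 = 0.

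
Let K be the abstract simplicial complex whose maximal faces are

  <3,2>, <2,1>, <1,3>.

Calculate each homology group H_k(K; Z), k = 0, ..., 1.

Order the vertices as 1 < 2 < 3. Listing each simplex with vertices in this order, K has dimension 1 with simplices:

  0-simplices (3): [1], [2], [3]
  1-simplices (3): [1,2], [1,3], [2,3]

giving chain groups C_0 ≅ Z^3, C_1 ≅ Z^3.

∂_1: C_1 → C_0 is given by ∂[p,q] = [q] − [p].
The 3×3 boundary matrix has rank 2 and Smith normal form diag(1,1).

Computing H_k = (kernel of ∂_k) / (image of ∂_{k+1}):

  H_0: rank C_0 − rank ∂_1 = 3 − 2 = 1, and the invariant factors of ∂_1 are all 1, so H_0 = Z.
  H_1: rank ker ∂_1 − rank ∂_2 = (3 − 2) − 0 = 1, and there is no ∂_2, so H_1 = Z.

As a check, the Euler characteristic is 3 − 3 = 0, which agrees with 1 − 1 = 0.

H_0 = Z,  H_1 = Z.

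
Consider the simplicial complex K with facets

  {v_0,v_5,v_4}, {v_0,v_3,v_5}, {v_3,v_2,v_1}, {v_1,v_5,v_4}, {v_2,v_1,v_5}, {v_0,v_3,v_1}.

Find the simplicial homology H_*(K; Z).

H_0 = Z,  H_1 = Z,  H_2 = 0.

Take the total order v_0 < v_1 < v_2 < v_3 < v_4 < v_5 on the vertex set. Then K (dimension 2) consists of the simplices:

  0-simplices (6): [v_0], [v_1], [v_2], [v_3], [v_4], [v_5]
  1-simplices (12): [v_0,v_1], [v_0,v_3], [v_0,v_4], [v_0,v_5], [v_1,v_2], [v_1,v_3], [v_1,v_4], [v_1,v_5], [v_2,v_3], [v_2,v_5], [v_3,v_5], [v_4,v_5]
  2-simplices (6): [v_0,v_1,v_3], [v_0,v_3,v_5], [v_0,v_4,v_5], [v_1,v_2,v_3], [v_1,v_2,v_5], [v_1,v_4,v_5]

so the chain groups are C_0 ≅ Z^6, C_1 ≅ Z^12, C_2 ≅ Z^6.

∂_1: C_1 → C_0 is given by ∂[p,q] = [q] − [p].
The 6×12 boundary matrix has rank 5 and Smith normal form diag(1,1,1,1,1).

Boundary ∂_2: C_2 → C_1 sends each 2-simplex [p,q,r] to [q,r] − [p,r] + [p,q]. For instance
  ∂[v_0,v_4,v_5] = [v_4,v_5] − [v_0,v_5] + [v_0,v_4],
  ∂[v_0,v_1,v_3] = [v_1,v_3] − [v_0,v_3] + [v_0,v_1].
This gives a 12×6 integer matrix of rank 6; reducing to Smith normal form yields diagonal entries (1,1,1,1,1,1).

Computing H_k = (kernel of ∂_k) / (image of ∂_{k+1}):

  H_0: rank C_0 − rank ∂_1 = 6 − 5 = 1, and the invariant factors of ∂_1 are all 1, so H_0 = Z.
  H_1: rank ker ∂_1 − rank ∂_2 = (12 − 5) − 6 = 1, and the invariant factors of ∂_2 are all 1, so H_1 = Z.
  H_2: rank ker ∂_2 − rank ∂_3 = (6 − 6) − 0 = 0, and there is no ∂_3, so H_2 = 0.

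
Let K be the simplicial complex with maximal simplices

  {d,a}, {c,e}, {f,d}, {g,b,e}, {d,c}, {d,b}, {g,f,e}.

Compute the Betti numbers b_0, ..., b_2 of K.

b_0 = 1, b_1 = 2, b_2 = 0.

K has 7 vertices, 10 edges, 2 triangles.
rank ∂_0 = 0, rank ∂_1 = 6 ⇒ b_0 = 7 − 0 − 6 = 1; all invariant factors of ∂_1 are 1 so no torsion. So H_0 ≅ Z.
rank ∂_1 = 6, rank ∂_2 = 2 ⇒ b_1 = 10 − 6 − 2 = 2; all invariant factors of ∂_2 are 1 so no torsion. So H_1 ≅ Z^2.
rank ∂_2 = 2, rank ∂_3 = 0 ⇒ b_2 = 2 − 2 − 0 = 0. So H_2 ≅ 0.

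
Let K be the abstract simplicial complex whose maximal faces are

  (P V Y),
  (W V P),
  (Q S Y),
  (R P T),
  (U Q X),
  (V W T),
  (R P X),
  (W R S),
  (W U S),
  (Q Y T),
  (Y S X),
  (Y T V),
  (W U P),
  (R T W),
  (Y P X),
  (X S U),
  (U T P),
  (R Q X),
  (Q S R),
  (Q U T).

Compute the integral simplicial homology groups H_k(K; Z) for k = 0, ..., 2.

Order the vertices as P < Q < R < S < T < U < V < W < X < Y. Listing each simplex with vertices in this order, K has dimension 2 with simplices:

  0-simplices (10): P, Q, R, S, T, U, V, W, X, Y
  1-simplices (30): PR, PT, PU, PV, PW, PX, PY, QR, QS, QT, QU, QX, QY, RS, RT, RW, RX, SU, SW, SX, SY, TU, TV, TW, TY, UW, UX, VW, VY, XY
  2-simplices (20): PRT, PRX, PTU, PUW, PVW, PVY, PXY, QRS, QRX, QSY, QTU, QTY, QUX, RSW, RTW, SUW, SUX, SXY, TVW, TVY

giving chain groups C_0 ≅ Z^10, C_1 ≅ Z^30, C_2 ≅ Z^20.

The boundary map ∂_1: C_1 → C_0 is given by ∂[p,q] = [q] − [p]. For instance
  ∂UW = W − U.
This gives a 10×30 integer matrix of rank 9; reducing to Smith normal form yields diagonal entries (1,1,1,1,1,1,1,1,1).

Boundary ∂_2: C_2 → C_1 acts by ∂[p,q,r] = [q,r] − [p,r] + [p,q]. For instance
  ∂PVY = VY − PY + PV,
  ∂PRX = RX − PX + PR.
This gives a 30×20 integer matrix of rank 20; reducing to Smith normal form yields diagonal entries (1,1,1,1,1,1,1,1,1,1,1,1,1,1,1,1,1,1,1,2).

Computing H_k = (kernel of ∂_k) / (image of ∂_{k+1}):

  H_0: rank C_0 − rank ∂_1 = 10 − 9 = 1, and the invariant factors of ∂_1 are all 1, so H_0 = Z.
  H_1: rank ker ∂_1 − rank ∂_2 = (30 − 9) − 20 = 1, and ∂_2 has invariant factor 2 > 1, so H_1 = Z ⊕ Z/2Z.
  H_2: rank ker ∂_2 − rank ∂_3 = (20 − 20) − 0 = 0, and there is no ∂_3, so H_2 = 0.

H_0 = Z,  H_1 = Z ⊕ Z/2Z,  H_2 = 0.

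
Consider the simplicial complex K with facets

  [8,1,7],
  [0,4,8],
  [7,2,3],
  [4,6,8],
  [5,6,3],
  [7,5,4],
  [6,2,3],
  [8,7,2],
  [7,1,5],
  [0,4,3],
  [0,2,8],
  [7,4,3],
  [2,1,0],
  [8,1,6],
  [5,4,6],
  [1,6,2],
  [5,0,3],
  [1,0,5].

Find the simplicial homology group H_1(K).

Order the vertices as 0 < 1 < 2 < 3 < 4 < 5 < 6 < 7 < 8. Listing each simplex with vertices in this order, K has dimension 2 with simplices:

  0-simplices (9): [0], [1], [2], [3], [4], [5], [6], [7], [8]
  1-simplices (27): (27 of them)
  2-simplices (18): [0,1,2], [0,1,5], [0,2,8], [0,3,4], [0,3,5], [0,4,8], [1,2,6], [1,5,7], [1,6,8], [1,7,8], [2,3,6], [2,3,7], [2,7,8], [3,4,7], [3,5,6], [4,5,6], [4,5,7], [4,6,8]

giving chain groups C_0 ≅ Z^9, C_1 ≅ Z^27, C_2 ≅ Z^18.

Boundary ∂_1: C_1 → C_0 sends each edge [p,q] (with p < q) to q − p. For instance
  ∂[0,8] = [8] − [0].
As a 9×27 matrix over Z this has rank 8, with invariant factors (1,1,1,1,1,1,1,1).

Boundary ∂_2: C_2 → C_1 maps a triangle to the signed sum of its edges. For instance
  ∂[4,6,8] = [6,8] − [4,8] + [4,6],
  ∂[2,3,6] = [3,6] − [2,6] + [2,3].
The resulting 27×18 matrix has rank 18, and its Smith normal form has invariant factors (1,1,1,1,1,1,1,1,1,1,1,1,1,1,1,1,1,2).

Computing H_k = (kernel of ∂_k) / (image of ∂_{k+1}):

  H_1: rank ker ∂_1 − rank ∂_2 = (27 − 8) − 18 = 1, and ∂_2 has invariant factor 2 > 1, so H_1 = Z ⊕ Z/2.

H_1 = Z ⊕ Z/2.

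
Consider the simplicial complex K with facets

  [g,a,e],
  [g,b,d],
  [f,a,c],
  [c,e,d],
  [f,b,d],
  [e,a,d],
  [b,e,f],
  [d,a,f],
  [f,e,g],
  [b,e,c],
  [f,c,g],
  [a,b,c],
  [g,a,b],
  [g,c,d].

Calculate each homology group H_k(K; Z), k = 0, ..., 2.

H_0 ≅ Z,  H_1 ≅ Z^2,  H_2 ≅ Z.

Take the total order a < b < c < d < e < f < g on the vertex set. Then K (dimension 2) consists of the simplices:

  0-simplices (7): a, b, c, d, e, f, g
  1-simplices (21): ab, ac, ad, ae, af, ag, bc, bd, be, bf, bg, cd, ce, cf, cg, de, df, dg, ef, eg, fg
  2-simplices (14): abc, abg, acf, ade, adf, aeg, bce, bdf, bdg, bef, cde, cdg, cfg, efg

so the chain groups are C_0 ≅ Z^7, C_1 ≅ Z^21, C_2 ≅ Z^14.

∂_1: C_1 → C_0 sends each edge [p,q] (with p < q) to q − p. For instance
  ∂ad = d − a.
The resulting 7×21 matrix has rank 6, and its Smith normal form has invariant factors (1,1,1,1,1,1).

The boundary map ∂_2: C_2 → C_1 sends each 2-simplex [p,q,r] to [q,r] − [p,r] + [p,q]. For instance
  ∂bce = ce − be + bc,
  ∂efg = fg − eg + ef.
The 21×14 boundary matrix has rank 13 and Smith normal form diag(1,1,1,1,1,1,1,1,1,1,1,1,1).

Reading off H_k = ker ∂_k / im ∂_{k+1}:

  H_0: rank C_0 − rank ∂_1 = 7 − 6 = 1, and the invariant factors of ∂_1 are all 1, so H_0 = Z.
  H_1: rank ker ∂_1 − rank ∂_2 = (21 − 6) − 13 = 2, and the invariant factors of ∂_2 are all 1, so H_1 = Z^2.
  H_2: rank ker ∂_2 − rank ∂_3 = (14 − 13) − 0 = 1, and there is no ∂_3, so H_2 = Z.

(K is a triangulation of the torus T^2.)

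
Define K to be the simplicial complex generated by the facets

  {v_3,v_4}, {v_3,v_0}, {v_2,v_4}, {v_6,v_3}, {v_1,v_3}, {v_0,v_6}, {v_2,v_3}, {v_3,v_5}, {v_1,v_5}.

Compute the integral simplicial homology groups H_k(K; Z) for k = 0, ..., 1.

H_0 = Z,  H_1 = Z^3.

Order the vertices as v_0 < v_1 < v_2 < v_3 < v_4 < v_5 < v_6. Listing each simplex with vertices in this order, K has dimension 1 with simplices:

  0-simplices (7): [v_0], [v_1], [v_2], [v_3], [v_4], [v_5], [v_6]
  1-simplices (9): [v_0,v_3], [v_0,v_6], [v_1,v_3], [v_1,v_5], [v_2,v_3], [v_2,v_4], [v_3,v_4], [v_3,v_5], [v_3,v_6]

giving chain groups C_0 ≅ Z^7, C_1 ≅ Z^9.

∂_1: C_1 → C_0 is given by ∂[p,q] = [q] − [p]. For instance
  ∂[v_1,v_3] = [v_3] − [v_1].
As a 7×9 matrix over Z this has rank 6, with invariant factors (1,1,1,1,1,1).

From H_k ≅ ker(∂_k) / im(∂_{k+1}) we obtain:

  H_0: rank C_0 − rank ∂_1 = 7 − 6 = 1, and the invariant factors of ∂_1 are all 1, so H_0 = Z.
  H_1: rank ker ∂_1 − rank ∂_2 = (9 − 6) − 0 = 3, and there is no ∂_2, so H_1 = Z^3.

As a check, the Euler characteristic is 7 − 9 = -2, which agrees with 1 − 3 = -2.
(K is a triangulation of a wedge of 3 circles.)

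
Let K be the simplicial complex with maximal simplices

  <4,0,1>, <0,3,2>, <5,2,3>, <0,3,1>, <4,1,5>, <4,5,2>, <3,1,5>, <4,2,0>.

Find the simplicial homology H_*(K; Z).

H_0 ≅ Z,  H_1 = 0,  H_2 ≅ Z.

We work with the vertex ordering 0 < 1 < 2 < 3 < 4 < 5. The simplices of K, each written with vertices in increasing order, are:

  0-simplices (6): [0], [1], [2], [3], [4], [5]
  1-simplices (12): [0,1], [0,2], [0,3], [0,4], [1,3], [1,4], [1,5], [2,3], [2,4], [2,5], [3,5], [4,5]
  2-simplices (8): [0,1,3], [0,1,4], [0,2,3], [0,2,4], [1,3,5], [1,4,5], [2,3,5], [2,4,5]

Hence C_0 ≅ Z^6, C_1 ≅ Z^12, C_2 ≅ Z^8.

∂_1: C_1 → C_0 sends each edge [p,q] (with p < q) to q − p.
The 6×12 boundary matrix has rank 5 and Smith normal form diag(1,1,1,1,1).

The boundary map ∂_2: C_2 → C_1 acts by ∂[p,q,r] = [q,r] − [p,r] + [p,q]. For instance
  ∂[0,2,3] = [2,3] − [0,3] + [0,2],
  ∂[2,3,5] = [3,5] − [2,5] + [2,3].
As a 12×8 matrix over Z this has rank 7, with invariant factors (1,1,1,1,1,1,1).

Computing H_k = (kernel of ∂_k) / (image of ∂_{k+1}):

  H_0: rank C_0 − rank ∂_1 = 6 − 5 = 1, and the invariant factors of ∂_1 are all 1, so H_0 ≅ Z.
  H_1: rank ker ∂_1 − rank ∂_2 = (12 − 5) − 7 = 0, and the invariant factors of ∂_2 are all 1, so H_1 ≅ 0.
  H_2: rank ker ∂_2 − rank ∂_3 = (8 − 7) − 0 = 1, and there is no ∂_3, so H_2 ≅ Z.

As a check, the Euler characteristic is 6 − 12 + 8 = 2, which agrees with 1 − 0 + 1 = 2.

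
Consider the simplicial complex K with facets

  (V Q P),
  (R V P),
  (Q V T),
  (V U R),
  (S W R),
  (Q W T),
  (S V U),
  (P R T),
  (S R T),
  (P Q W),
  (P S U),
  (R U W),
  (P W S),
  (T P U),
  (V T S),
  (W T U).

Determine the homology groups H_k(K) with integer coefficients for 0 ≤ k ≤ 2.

H_0 = Z,  H_1 = Z^2,  H_2 = Z.

K has 8 vertices, 24 edges, 16 triangles.
rank ∂_0 = 0, rank ∂_1 = 7 ⇒ b_0 = 8 − 0 − 7 = 1; all invariant factors of ∂_1 are 1 so no torsion. So H_0 ≅ Z.
rank ∂_1 = 7, rank ∂_2 = 15 ⇒ b_1 = 24 − 7 − 15 = 2; all invariant factors of ∂_2 are 1 so no torsion. So H_1 ≅ Z^2.
rank ∂_2 = 15, rank ∂_3 = 0 ⇒ b_2 = 16 − 15 − 0 = 1. So H_2 ≅ Z.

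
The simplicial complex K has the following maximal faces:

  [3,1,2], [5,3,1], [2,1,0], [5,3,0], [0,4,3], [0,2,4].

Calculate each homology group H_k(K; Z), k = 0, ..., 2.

Order the vertices as 0 < 1 < 2 < 3 < 4 < 5. Listing each simplex with vertices in this order, K has dimension 2 with simplices:

  0-simplices (6): [0], [1], [2], [3], [4], [5]
  1-simplices (12): [0,1], [0,2], [0,3], [0,4], [0,5], [1,2], [1,3], [1,5], [2,3], [2,4], [3,4], [3,5]
  2-simplices (6): [0,1,2], [0,2,4], [0,3,4], [0,3,5], [1,2,3], [1,3,5]

Hence C_0 ≅ Z^6, C_1 ≅ Z^12, C_2 ≅ Z^6.

The boundary map ∂_1: C_1 → C_0 maps an edge to its endpoints' difference, ∂[p,q] = q − p.
As a 6×12 matrix over Z this has rank 5, with invariant factors (1,1,1,1,1).

Boundary ∂_2: C_2 → C_1 sends each 2-simplex [p,q,r] to [q,r] − [p,r] + [p,q]. For instance
  ∂[0,2,4] = [2,4] − [0,4] + [0,2],
  ∂[0,3,4] = [3,4] − [0,4] + [0,3].
The 12×6 boundary matrix has rank 6 and Smith normal form diag(1,1,1,1,1,1).

Reading off H_k = ker ∂_k / im ∂_{k+1}:

  H_0: rank C_0 − rank ∂_1 = 6 − 5 = 1, and the invariant factors of ∂_1 are all 1, so H_0 = Z.
  H_1: rank ker ∂_1 − rank ∂_2 = (12 − 5) − 6 = 1, and the invariant factors of ∂_2 are all 1, so H_1 = Z.
  H_2: rank ker ∂_2 − rank ∂_3 = (6 − 6) − 0 = 0, and there is no ∂_3, so H_2 = 0.

H_0 = Z,  H_1 = Z,  H_2 = 0.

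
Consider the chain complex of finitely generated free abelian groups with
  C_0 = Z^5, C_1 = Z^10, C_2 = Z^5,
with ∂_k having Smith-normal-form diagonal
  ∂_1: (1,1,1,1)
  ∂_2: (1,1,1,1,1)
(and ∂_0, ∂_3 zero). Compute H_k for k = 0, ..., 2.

H_0: b_0 = 5 − 0 − 4 = 1; torsion from ∂_1 factors > 1: none. So H_0 = Z.
H_1: b_1 = 10 − 4 − 5 = 1; torsion from ∂_2 factors > 1: none. So H_1 = Z.
H_2: b_2 = 5 − 5 − 0 = 0; torsion from ∂_3 factors > 1: none. So H_2 = 0.

H_0 = Z,  H_1 = Z,  H_2 = 0.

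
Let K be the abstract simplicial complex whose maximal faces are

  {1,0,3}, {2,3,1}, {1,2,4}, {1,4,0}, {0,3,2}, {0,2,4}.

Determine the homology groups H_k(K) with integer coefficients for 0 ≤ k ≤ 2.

K has 5 vertices, 9 edges, 6 triangles.
rank ∂_0 = 0, rank ∂_1 = 4 ⇒ b_0 = 5 − 0 − 4 = 1; all invariant factors of ∂_1 are 1 so no torsion. So H_0 = Z.
rank ∂_1 = 4, rank ∂_2 = 5 ⇒ b_1 = 9 − 4 − 5 = 0; all invariant factors of ∂_2 are 1 so no torsion. So H_1 = 0.
rank ∂_2 = 5, rank ∂_3 = 0 ⇒ b_2 = 6 − 5 − 0 = 1. So H_2 = Z.

H_0 = Z,  H_1 = 0,  H_2 = Z.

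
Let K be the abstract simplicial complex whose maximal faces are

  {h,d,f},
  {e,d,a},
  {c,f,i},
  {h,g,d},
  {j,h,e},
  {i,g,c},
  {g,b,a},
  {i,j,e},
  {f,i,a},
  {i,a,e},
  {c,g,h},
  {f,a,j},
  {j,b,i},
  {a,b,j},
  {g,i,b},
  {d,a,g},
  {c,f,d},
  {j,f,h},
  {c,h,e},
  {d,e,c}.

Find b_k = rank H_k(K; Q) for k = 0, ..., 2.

b_0 = 1, b_1 = 1, b_2 = 0.

Order the vertices as a < b < c < d < e < f < g < h < i < j. Listing each simplex with vertices in this order, K has dimension 2 with simplices:

  0-simplices (10): a, b, c, d, e, f, g, h, i, j
  1-simplices (30): ab, ad, ae, af, ag, ai, aj, bg, bi, bj, cd, ce, cf, cg, ch, ci, de, df, dg, dh, eh, ei, ej, fh, fi, fj, gh, gi, hj, ij
  2-simplices (20): abg, abj, ade, adg, aei, afi, afj, bgi, bij, cde, cdf, ceh, cfi, cgh, cgi, dfh, dgh, ehj, eij, fhj

Hence C_0 ≅ Z^10, C_1 ≅ Z^30, C_2 ≅ Z^20.

Boundary ∂_1: C_1 → C_0 maps an edge to its endpoints' difference, ∂[p,q] = q − p.
The resulting 10×30 matrix has rank 9, and its Smith normal form has invariant factors (1,1,1,1,1,1,1,1,1).

The boundary map ∂_2: C_2 → C_1 acts by ∂[p,q,r] = [q,r] − [p,r] + [p,q]. For instance
  ∂cdf = df − cf + cd,
  ∂abg = bg − ag + ab.
This gives a 30×20 integer matrix of rank 20; reducing to Smith normal form yields diagonal entries (1,1,1,1,1,1,1,1,1,1,1,1,1,1,1,1,1,1,1,2).

From H_k ≅ ker(∂_k) / im(∂_{k+1}) we obtain:

  H_0: rank C_0 − rank ∂_1 = 10 − 9 = 1, and the invariant factors of ∂_1 are all 1, so H_0 ≅ Z.
  H_1: rank ker ∂_1 − rank ∂_2 = (30 − 9) − 20 = 1, and ∂_2 has invariant factor 2 > 1, so H_1 ≅ Z ⊕ Z/2.
  H_2: rank ker ∂_2 − rank ∂_3 = (20 − 20) − 0 = 0, and there is no ∂_3, so H_2 ≅ 0.

(K is a triangulation of the Klein bottle.)

Hence the Betti numbers are b_0 = 1, b_1 = 1, b_2 = 0.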